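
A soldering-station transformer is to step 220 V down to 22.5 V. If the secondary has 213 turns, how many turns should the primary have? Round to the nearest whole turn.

N_p = 2083 turns

N_p/N_s = V_p/V_s, so N_p = 213 × 220/22.5 = 2082.7 ≈ 2083 turns.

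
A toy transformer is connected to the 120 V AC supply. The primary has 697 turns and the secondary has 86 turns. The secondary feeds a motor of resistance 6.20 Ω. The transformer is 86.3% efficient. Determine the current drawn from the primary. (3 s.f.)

I_p ≈ 0.341 A

V_s = 120 × 86/697 = 14.806 V.
I_s = V_s/R = 14.806/6.20 = 2.3881 A.
P_out = V_s I_s = 14.806 × 2.3881 = 35.359 W.
P_in = P_out/η = 35.359/0.863 = 40.972 W.
I_p = P_in/V_p = 40.972/120 = 0.341 A.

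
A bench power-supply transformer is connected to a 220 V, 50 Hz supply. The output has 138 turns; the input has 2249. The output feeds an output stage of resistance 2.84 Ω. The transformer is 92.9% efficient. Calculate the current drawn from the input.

I_in ≈ 0.314 A

V_out = 220 × 138/2249 = 13.499 V.
I_out = V_out/R = 13.499/2.84 = 4.7533 A.
P_out = V_out I_out = 13.499 × 4.7533 = 64.166 W.
P_in = P_out/η = 64.166/0.929 = 69.070 W.
I_in = P_in/V_in = 69.070/220 = 0.314 A.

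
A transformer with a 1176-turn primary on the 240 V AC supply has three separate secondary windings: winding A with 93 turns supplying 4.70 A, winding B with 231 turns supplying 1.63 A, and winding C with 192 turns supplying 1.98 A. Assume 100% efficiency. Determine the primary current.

I_p ≈ 1.02 A

V_A = 240 × 93/1176 = 18.980 V; V_B = 240 × 231/1176 = 47.143 V; V_C = 240 × 192/1176 = 39.184 V.
P_out = V_A I_A + V_B I_B + V_C I_C = 18.980×4.70 + 47.143×1.63 + 39.184×1.98 = 89.204 + 76.843 + 77.584 = 243.63 W.
Ideal ⇒ P_in = P_out, so I_p = P_out/V_p = 243.63/240 = 1.02 A.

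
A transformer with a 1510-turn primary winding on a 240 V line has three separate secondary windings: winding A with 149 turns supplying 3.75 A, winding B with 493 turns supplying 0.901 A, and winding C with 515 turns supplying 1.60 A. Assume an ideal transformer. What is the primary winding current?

V_A = 240 × 149/1510 = 23.682 V; V_B = 240 × 493/1510 = 78.358 V; V_C = 240 × 515/1510 = 81.854 V.
P_out = V_A I_A + V_B I_B + V_C I_C = 23.682×3.75 + 78.358×0.901 + 81.854×1.60 = 88.808 + 70.600 + 130.97 = 290.38 W.
Ideal ⇒ P_in = P_out, so I_p = P_out/V_p = 290.38/240 = 1.21 A.

I_p ≈ 1.21 A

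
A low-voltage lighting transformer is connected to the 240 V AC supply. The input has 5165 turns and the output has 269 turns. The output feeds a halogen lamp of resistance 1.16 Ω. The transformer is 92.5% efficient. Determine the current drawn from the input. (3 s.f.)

I_in ≈ 0.607 A

V_out = 240 × 269/5165 = 12.500 V.
I_out = V_out/R = 12.500/1.16 = 10.775 A.
P_out = V_out I_out = 12.500 × 10.775 = 134.69 W.
P_in = P_out/η = 134.69/0.925 = 145.61 W.
I_in = P_in/V_in = 145.61/240 = 0.607 A.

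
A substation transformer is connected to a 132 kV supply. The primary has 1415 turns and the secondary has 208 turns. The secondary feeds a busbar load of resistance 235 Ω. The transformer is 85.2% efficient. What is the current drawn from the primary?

I_p ≈ 14.2 A

V_s = 132000 × 208/1415 = 19404 V.
I_s = V_s/R = 19404/235 = 82.568 A.
P_out = V_s I_s = 19404 × 82.568 = 1.6021×10^6 W.
P_in = P_out/η = 1.6021×10^6/0.852 = 1.8804×10^6 W.
I_p = P_in/V_p = 1.8804×10^6/132000 = 14.2 A.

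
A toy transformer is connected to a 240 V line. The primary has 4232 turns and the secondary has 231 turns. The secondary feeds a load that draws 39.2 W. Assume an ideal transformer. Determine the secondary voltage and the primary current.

V_s = V_p × N_s/N_p = 240 × 231/4232 = 13.100 V.
I_s = P/V_s = 39.2/13.100 = 2.9923 A.
I_p = I_s × N_s/N_p = 2.9923 × 231/4232 = 0.163 A.

V_s ≈ 13.1 V, I_p ≈ 0.163 A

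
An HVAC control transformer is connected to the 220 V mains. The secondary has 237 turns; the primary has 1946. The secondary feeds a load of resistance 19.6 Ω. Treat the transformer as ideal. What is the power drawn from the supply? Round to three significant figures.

V_s = V_p × N_s/N_p = 220 × 237/1946 = 26.793 V.
I_s = V_s/R = 26.793/19.6 = 1.3670 A.
I_p = I_s × N_s/N_p = 1.3670 × 237/1946 = 0.16649 A.
P = V_p I_p = 220 × 0.16649 = 36.6 W.

P ≈ 36.6 W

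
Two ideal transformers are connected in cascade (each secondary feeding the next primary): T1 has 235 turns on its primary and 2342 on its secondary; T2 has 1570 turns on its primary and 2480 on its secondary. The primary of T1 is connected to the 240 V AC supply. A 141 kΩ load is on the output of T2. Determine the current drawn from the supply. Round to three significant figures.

I_supply ≈ 0.422 A

Secondary of T1: V = 240.00 × 2342/235 = 2391.8 V.
Secondary of T2: V = 2391.8 × 2480/1570 = 3778.2 V.
I_load = 3778.2/141000 = 0.026796 A, so P_out = 3778.2 × 0.026796 = 101.24 W.
All ideal ⇒ P_in = P_out, so I_supply = 101.24/240 = 0.422 A.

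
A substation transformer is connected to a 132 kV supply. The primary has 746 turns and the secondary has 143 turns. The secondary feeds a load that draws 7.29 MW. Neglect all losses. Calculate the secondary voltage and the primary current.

V_s ≈ 25300 V, I_p ≈ 55.2 A

V_s = V_p × N_s/N_p = 132000 × 143/746 = 25303 V.
I_s = P/V_s = 7.29×10^6/25303 = 288.11 A.
I_p = I_s × N_s/N_p = 288.11 × 143/746 = 55.2 A.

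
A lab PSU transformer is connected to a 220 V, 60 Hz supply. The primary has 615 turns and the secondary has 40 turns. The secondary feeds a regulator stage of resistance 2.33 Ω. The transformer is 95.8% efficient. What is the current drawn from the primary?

V_s = 220 × 40/615 = 14.309 V.
I_s = V_s/R = 14.309/2.33 = 6.1412 A.
P_out = V_s I_s = 14.309 × 6.1412 = 87.874 W.
P_in = P_out/η = 87.874/0.958 = 91.726 W.
I_p = P_in/V_p = 91.726/220 = 0.417 A.

I_p ≈ 0.417 A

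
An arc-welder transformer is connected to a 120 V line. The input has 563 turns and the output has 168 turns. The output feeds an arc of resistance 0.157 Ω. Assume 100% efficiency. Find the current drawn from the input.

I_in ≈ 68.1 A

V_out = V_in × N_out/N_in = 120 × 168/563 = 35.808 V.
I_out = V_out/R = 35.808/0.157 = 228.08 A.
For an ideal transformer I_in N_in = I_out N_out, so I_in = 228.08 × 168/563 = 68.1 A.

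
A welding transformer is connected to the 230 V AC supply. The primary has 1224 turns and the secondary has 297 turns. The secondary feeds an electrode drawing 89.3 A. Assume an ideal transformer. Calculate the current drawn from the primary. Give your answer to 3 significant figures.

For an ideal transformer I_p N_p = I_s N_s, so I_p = 89.3 × 297/1224 = 21.7 A.

I_p ≈ 21.7 A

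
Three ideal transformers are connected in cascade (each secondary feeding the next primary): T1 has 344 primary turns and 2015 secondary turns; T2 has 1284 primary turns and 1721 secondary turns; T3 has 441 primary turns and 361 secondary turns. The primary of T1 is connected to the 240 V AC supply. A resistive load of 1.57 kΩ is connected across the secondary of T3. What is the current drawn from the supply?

After T1: V = 240.00 × 2015/344 = 1405.8 V.
After T2: V = 1405.8 × 1721/1284 = 1884.3 V.
After T3: V = 1884.3 × 361/441 = 1542.5 V.
I_load = 1542.5/1570 = 0.98245 A, so P_out = 1542.5 × 0.98245 = 1515.4 W.
All ideal ⇒ P_in = P_out, so I_supply = 1515.4/240 = 6.31 A.

I_supply ≈ 6.31 A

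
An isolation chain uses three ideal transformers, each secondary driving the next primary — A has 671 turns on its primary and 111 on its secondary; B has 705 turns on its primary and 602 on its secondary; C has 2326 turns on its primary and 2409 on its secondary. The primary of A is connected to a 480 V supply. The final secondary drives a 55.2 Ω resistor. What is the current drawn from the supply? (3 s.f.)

I_supply ≈ 0.186 A

After A: V = 480.00 × 111/671 = 79.404 V.
After B: V = 79.404 × 602/705 = 67.803 V.
After C: V = 67.803 × 2409/2326 = 70.222 V.
I_load = 70.222/55.2 = 1.2721 A, so P_out = 70.222 × 1.2721 = 89.333 W.
All ideal ⇒ P_in = P_out, so I_supply = 89.333/480 = 0.186 A.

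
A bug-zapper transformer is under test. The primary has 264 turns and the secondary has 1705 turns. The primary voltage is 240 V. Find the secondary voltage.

V_s/V_p = N_s/N_p, so V_s = 240 × 1705/264 = 1550 V.

V_s ≈ 1550 V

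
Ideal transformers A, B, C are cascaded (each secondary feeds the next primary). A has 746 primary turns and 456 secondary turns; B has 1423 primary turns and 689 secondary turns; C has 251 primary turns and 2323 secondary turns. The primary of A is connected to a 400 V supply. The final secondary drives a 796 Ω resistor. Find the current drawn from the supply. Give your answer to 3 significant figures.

After A: V = 400.00 × 456/746 = 244.50 V.
After B: V = 244.50 × 689/1423 = 118.39 V.
After C: V = 118.39 × 2323/251 = 1095.7 V.
I_load = 1095.7/796 = 1.3765 A, so P_out = 1095.7 × 1.3765 = 1508.1 W.
All ideal ⇒ P_in = P_out, so I_supply = 1508.1/400 = 3.77 A.

I_supply ≈ 3.77 A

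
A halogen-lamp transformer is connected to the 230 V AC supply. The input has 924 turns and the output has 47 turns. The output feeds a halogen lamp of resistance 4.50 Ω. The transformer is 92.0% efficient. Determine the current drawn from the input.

V_out = 230 × 47/924 = 11.699 V.
I_out = V_out/R = 11.699/4.50 = 2.5998 A.
P_out = V_out I_out = 11.699 × 2.5998 = 30.415 W.
P_in = P_out/η = 30.415/0.920 = 33.060 W.
I_in = P_in/V_in = 33.060/230 = 0.144 A.

I_in ≈ 0.144 A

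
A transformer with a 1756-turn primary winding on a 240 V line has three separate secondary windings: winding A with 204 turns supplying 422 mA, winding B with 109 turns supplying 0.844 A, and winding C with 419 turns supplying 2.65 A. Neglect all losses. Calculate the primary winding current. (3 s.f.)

V_A = 240 × 204/1756 = 27.882 V; V_B = 240 × 109/1756 = 14.897 V; V_C = 240 × 419/1756 = 57.267 V.
P_out = V_A I_A + V_B I_B + V_C I_C = 27.882×0.422 + 14.897×0.844 + 57.267×2.65 = 11.766 + 12.573 + 151.76 = 176.10 W.
Ideal ⇒ P_in = P_out, so I_p = P_out/V_p = 176.10/240 = 0.734 A.

I_p ≈ 0.734 A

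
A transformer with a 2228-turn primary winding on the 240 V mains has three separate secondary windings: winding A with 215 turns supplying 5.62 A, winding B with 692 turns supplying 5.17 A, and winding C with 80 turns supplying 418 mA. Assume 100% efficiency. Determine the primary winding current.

I_p ≈ 2.16 A

V_A = 240 × 215/2228 = 23.160 V; V_B = 240 × 692/2228 = 74.542 V; V_C = 240 × 80/2228 = 8.6176 V.
P_out = V_A I_A + V_B I_B + V_C I_C = 23.160×5.62 + 74.542×5.17 + 8.6176×0.418 = 130.16 + 385.38 + 3.6022 = 519.14 W.
Ideal ⇒ P_in = P_out, so I_p = P_out/V_p = 519.14/240 = 2.16 A.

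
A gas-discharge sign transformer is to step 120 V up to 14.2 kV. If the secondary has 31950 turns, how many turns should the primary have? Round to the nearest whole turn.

N_p/N_s = V_p/V_s, so N_p = 31950 × 120/14200 = 270.0 ≈ 270 turns.

N_p = 270 turns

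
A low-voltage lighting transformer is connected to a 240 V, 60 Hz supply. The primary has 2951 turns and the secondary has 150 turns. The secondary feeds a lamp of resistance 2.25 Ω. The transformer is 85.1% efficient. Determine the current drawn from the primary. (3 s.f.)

I_p ≈ 0.324 A

V_s = 240 × 150/2951 = 12.199 V.
I_s = V_s/R = 12.199/2.25 = 5.4219 A.
P_out = V_s I_s = 12.199 × 5.4219 = 66.143 W.
P_in = P_out/η = 66.143/0.851 = 77.724 W.
I_p = P_in/V_p = 77.724/240 = 0.324 A.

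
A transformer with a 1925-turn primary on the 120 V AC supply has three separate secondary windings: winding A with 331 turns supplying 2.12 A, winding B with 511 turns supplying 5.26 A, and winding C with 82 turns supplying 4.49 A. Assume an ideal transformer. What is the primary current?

I_p ≈ 1.95 A

V_A = 120 × 331/1925 = 20.634 V; V_B = 120 × 511/1925 = 31.855 V; V_C = 120 × 82/1925 = 5.1117 V.
P_out = V_A I_A + V_B I_B + V_C I_C = 20.634×2.12 + 31.855×5.26 + 5.1117×4.49 = 43.744 + 167.55 + 22.951 = 234.25 W.
Ideal ⇒ P_in = P_out, so I_p = P_out/V_p = 234.25/120 = 1.95 A.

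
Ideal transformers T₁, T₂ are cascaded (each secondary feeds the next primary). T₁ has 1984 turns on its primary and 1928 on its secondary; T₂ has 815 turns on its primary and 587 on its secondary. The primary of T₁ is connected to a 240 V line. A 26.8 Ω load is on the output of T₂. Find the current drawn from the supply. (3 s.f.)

I_supply ≈ 4.39 A

Secondary of T₁: V = 240.00 × 1928/1984 = 233.23 V.
Secondary of T₂: V = 233.23 × 587/815 = 167.98 V.
I_load = 167.98/26.8 = 6.2679 A, so P_out = 167.98 × 6.2679 = 1052.9 W.
All ideal ⇒ P_in = P_out, so I_supply = 1052.9/240 = 4.39 A.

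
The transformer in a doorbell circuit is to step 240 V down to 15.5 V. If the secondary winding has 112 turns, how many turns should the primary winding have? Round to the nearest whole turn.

N_p/N_s = V_p/V_s, so N_p = 112 × 240/15.5 = 1734.2 ≈ 1734 turns.

N_p = 1734 turns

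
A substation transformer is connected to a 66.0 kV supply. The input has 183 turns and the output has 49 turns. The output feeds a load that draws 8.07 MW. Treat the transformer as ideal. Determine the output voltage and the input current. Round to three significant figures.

V_out ≈ 17700 V, I_in ≈ 122 A

V_out = V_in × N_out/N_in = 66000 × 49/183 = 17672 V.
I_out = P/V_out = 8.07×10^6/17672 = 456.65 A.
I_in = I_out × N_out/N_in = 456.65 × 49/183 = 122 A.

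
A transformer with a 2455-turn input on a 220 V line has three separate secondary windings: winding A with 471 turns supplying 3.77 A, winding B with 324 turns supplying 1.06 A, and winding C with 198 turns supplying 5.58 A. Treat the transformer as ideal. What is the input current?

I_in ≈ 1.31 A

V_A = 220 × 471/2455 = 42.208 V; V_B = 220 × 324/2455 = 29.035 V; V_C = 220 × 198/2455 = 17.743 V.
P_out = V_A I_A + V_B I_B + V_C I_C = 42.208×3.77 + 29.035×1.06 + 17.743×5.58 = 159.12 + 30.777 + 99.008 = 288.91 W.
Ideal ⇒ P_in = P_out, so I_in = P_out/V_in = 288.91/220 = 1.31 A.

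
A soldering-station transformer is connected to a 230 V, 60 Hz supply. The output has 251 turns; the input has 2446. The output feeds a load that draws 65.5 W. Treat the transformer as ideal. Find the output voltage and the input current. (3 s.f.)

V_out ≈ 23.6 V, I_in ≈ 0.285 A

V_out = V_in × N_out/N_in = 230 × 251/2446 = 23.602 V.
I_out = P/V_out = 65.5/23.602 = 2.7752 A.
I_in = I_out × N_out/N_in = 2.7752 × 251/2446 = 0.285 A.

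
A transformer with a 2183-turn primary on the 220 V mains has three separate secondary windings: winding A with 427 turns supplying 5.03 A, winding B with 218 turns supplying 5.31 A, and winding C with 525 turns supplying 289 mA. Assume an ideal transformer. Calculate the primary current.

V_A = 220 × 427/2183 = 43.033 V; V_B = 220 × 218/2183 = 21.970 V; V_C = 220 × 525/2183 = 52.909 V.
P_out = V_A I_A + V_B I_B + V_C I_C = 43.033×5.03 + 21.970×5.31 + 52.909×0.289 = 216.45 + 116.66 + 15.291 = 348.40 W.
Ideal ⇒ P_in = P_out, so I_p = P_out/V_p = 348.40/220 = 1.58 A.

I_p ≈ 1.58 A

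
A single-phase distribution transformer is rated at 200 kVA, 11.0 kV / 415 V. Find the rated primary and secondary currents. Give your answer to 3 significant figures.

I_p ≈ 18.2 A, I_s ≈ 482 A

I_p = S/V_p = 200000/11000 = 18.2 A.
I_s = S/V_s = 200000/415 = 482 A.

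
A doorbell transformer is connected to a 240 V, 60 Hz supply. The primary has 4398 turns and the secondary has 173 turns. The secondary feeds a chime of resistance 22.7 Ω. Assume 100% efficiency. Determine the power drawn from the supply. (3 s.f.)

V_s = V_p × N_s/N_p = 240 × 173/4398 = 9.4407 V.
I_s = V_s/R = 9.4407/22.7 = 0.41589 A.
I_p = I_s × N_s/N_p = 0.41589 × 173/4398 = 0.016359 A.
P = V_p I_p = 240 × 0.016359 = 3.93 W.

P ≈ 3.93 W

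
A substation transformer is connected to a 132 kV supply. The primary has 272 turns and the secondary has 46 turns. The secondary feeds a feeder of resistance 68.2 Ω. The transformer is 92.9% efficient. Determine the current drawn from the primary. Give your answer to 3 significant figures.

V_s = 132000 × 46/272 = 22324 V.
I_s = V_s/R = 22324/68.2 = 327.32 A.
P_out = V_s I_s = 22324 × 327.32 = 7.3070×10^6 W.
P_in = P_out/η = 7.3070×10^6/0.929 = 7.8655×10^6 W.
I_p = P_in/V_p = 7.8655×10^6/132000 = 59.6 A.

I_p ≈ 59.6 A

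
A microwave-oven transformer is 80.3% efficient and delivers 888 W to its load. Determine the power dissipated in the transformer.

P_in = P_out/η = 888/0.803 = 1105.85 W.
P_loss = P_in − P_out = 1105.85 − 888 = 218 W.

P_loss ≈ 218 W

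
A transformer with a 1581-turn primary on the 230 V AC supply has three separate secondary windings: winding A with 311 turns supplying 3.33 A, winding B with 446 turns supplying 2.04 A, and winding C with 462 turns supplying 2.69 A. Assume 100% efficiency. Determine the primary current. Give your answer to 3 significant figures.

I_p ≈ 2.02 A

V_A = 230 × 311/1581 = 45.244 V; V_B = 230 × 446/1581 = 64.883 V; V_C = 230 × 462/1581 = 67.211 V.
P_out = V_A I_A + V_B I_B + V_C I_C = 45.244×3.33 + 64.883×2.04 + 67.211×2.69 = 150.66 + 132.36 + 180.80 = 463.82 W.
Ideal ⇒ P_in = P_out, so I_p = P_out/V_p = 463.82/230 = 2.02 A.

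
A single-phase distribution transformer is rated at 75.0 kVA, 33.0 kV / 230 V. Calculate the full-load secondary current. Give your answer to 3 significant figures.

I_s = S/V_s = 75000/230 = 326 A.

I_s ≈ 326 A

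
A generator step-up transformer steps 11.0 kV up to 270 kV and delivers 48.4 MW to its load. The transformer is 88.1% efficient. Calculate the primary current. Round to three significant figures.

I_p ≈ 4990 A

P_in = P_out/η = 4.84×10^7/0.881 = 5.4938×10^7 W.
I_p = P_in/V_p = 5.4938×10^7/11000 = 4990 A.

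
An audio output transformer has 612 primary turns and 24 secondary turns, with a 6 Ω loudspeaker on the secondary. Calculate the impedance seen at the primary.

Z_p = (N_p/N_s)² × Z_s = (612/24)² × 6 = 3900 Ω.

Z_p ≈ 3900 Ω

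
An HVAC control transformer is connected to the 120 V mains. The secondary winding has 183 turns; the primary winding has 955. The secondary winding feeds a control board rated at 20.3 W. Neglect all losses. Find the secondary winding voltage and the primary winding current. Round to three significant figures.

V_s = V_p × N_s/N_p = 120 × 183/955 = 22.995 V.
I_s = P/V_s = 20.3/22.995 = 0.88281 A.
I_p = I_s × N_s/N_p = 0.88281 × 183/955 = 0.169 A.

V_s ≈ 23.0 V, I_p ≈ 0.169 A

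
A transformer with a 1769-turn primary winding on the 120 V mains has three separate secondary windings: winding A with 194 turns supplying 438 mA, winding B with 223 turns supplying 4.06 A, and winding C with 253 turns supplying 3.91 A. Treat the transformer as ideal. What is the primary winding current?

V_A = 120 × 194/1769 = 13.160 V; V_B = 120 × 223/1769 = 15.127 V; V_C = 120 × 253/1769 = 17.162 V.
P_out = V_A I_A + V_B I_B + V_C I_C = 13.160×0.438 + 15.127×4.06 + 17.162×3.91 = 5.7641 + 61.416 + 67.104 = 134.28 W.
Ideal ⇒ P_in = P_out, so I_p = P_out/V_p = 134.28/120 = 1.12 A.

I_p ≈ 1.12 A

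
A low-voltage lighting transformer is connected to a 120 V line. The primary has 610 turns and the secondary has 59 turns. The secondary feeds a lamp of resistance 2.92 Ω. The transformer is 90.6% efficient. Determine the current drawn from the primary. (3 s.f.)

I_p ≈ 0.424 A

V_s = 120 × 59/610 = 11.607 V.
I_s = V_s/R = 11.607/2.92 = 3.9748 A.
P_out = V_s I_s = 11.607 × 3.9748 = 46.134 W.
P_in = P_out/η = 46.134/0.906 = 50.921 W.
I_p = P_in/V_p = 50.921/120 = 0.424 A.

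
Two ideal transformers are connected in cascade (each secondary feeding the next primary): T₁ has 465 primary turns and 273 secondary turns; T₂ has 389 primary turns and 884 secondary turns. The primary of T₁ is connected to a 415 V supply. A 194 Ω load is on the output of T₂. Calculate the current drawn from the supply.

I_supply ≈ 3.81 A

After T₁: V = 415.00 × 273/465 = 243.65 V.
After T₂: V = 243.65 × 884/389 = 553.68 V.
I_load = 553.68/194 = 2.8540 A, so P_out = 553.68 × 2.8540 = 1580.2 W.
All ideal ⇒ P_in = P_out, so I_supply = 1580.2/415 = 3.81 A.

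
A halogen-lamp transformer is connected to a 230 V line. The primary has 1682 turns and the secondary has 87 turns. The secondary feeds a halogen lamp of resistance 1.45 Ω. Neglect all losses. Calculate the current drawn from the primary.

V_s = V_p × N_s/N_p = 230 × 87/1682 = 11.897 V.
I_s = V_s/R = 11.897/1.45 = 8.2045 A.
For an ideal transformer I_p N_p = I_s N_s, so I_p = 8.2045 × 87/1682 = 0.424 A.

I_p ≈ 0.424 A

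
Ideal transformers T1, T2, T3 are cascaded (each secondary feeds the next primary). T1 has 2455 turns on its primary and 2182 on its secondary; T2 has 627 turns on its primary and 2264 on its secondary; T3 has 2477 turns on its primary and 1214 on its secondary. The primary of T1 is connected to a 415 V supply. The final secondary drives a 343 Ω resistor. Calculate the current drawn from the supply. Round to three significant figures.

I_supply ≈ 2.99 A

Secondary of T1: V = 415.00 × 2182/2455 = 368.85 V.
Secondary of T2: V = 368.85 × 2264/627 = 1331.9 V.
Secondary of T3: V = 1331.9 × 1214/2477 = 652.76 V.
I_load = 652.76/343 = 1.9031 A, so P_out = 652.76 × 1.9031 = 1242.3 W.
All ideal ⇒ P_in = P_out, so I_supply = 1242.3/415 = 2.99 A.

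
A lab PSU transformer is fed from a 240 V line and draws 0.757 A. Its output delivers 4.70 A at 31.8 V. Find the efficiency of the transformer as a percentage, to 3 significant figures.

P_in = 240 × 0.757 = 181.680 W.
P_out = 31.8 × 4.70 = 149.460 W.
η = P_out/P_in = 149.460/181.680 = 0.823.

η ≈ 82.3%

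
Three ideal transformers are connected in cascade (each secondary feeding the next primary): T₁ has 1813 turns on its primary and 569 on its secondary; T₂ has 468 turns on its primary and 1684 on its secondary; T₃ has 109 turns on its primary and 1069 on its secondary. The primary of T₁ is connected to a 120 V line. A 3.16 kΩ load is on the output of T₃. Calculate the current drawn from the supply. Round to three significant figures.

After T₁: V = 120.00 × 569/1813 = 37.661 V.
After T₂: V = 37.661 × 1684/468 = 135.52 V.
After T₃: V = 135.52 × 1069/109 = 1329.1 V.
I_load = 1329.1/3160 = 0.42059 A, so P_out = 1329.1 × 0.42059 = 558.98 W.
All ideal ⇒ P_in = P_out, so I_supply = 558.98/120 = 4.66 A.

I_supply ≈ 4.66 A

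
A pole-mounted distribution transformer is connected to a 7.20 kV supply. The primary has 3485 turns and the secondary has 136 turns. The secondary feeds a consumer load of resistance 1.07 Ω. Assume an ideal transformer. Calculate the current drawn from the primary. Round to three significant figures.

V_s = V_p × N_s/N_p = 7200 × 136/3485 = 280.98 V.
I_s = V_s/R = 280.98/1.07 = 262.59 A.
For an ideal transformer I_p N_p = I_s N_s, so I_p = 262.59 × 136/3485 = 10.2 A.

I_p ≈ 10.2 A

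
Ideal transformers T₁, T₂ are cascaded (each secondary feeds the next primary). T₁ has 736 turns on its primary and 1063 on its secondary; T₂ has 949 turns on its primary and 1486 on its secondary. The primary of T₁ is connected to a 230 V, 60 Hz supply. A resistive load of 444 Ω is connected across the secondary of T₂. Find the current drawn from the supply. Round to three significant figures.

I_supply ≈ 2.65 A

After T₁: V = 230.00 × 1063/736 = 332.19 V.
After T₂: V = 332.19 × 1486/949 = 520.16 V.
I_load = 520.16/444 = 1.1715 A, so P_out = 520.16 × 1.1715 = 609.38 W.
All ideal ⇒ P_in = P_out, so I_supply = 609.38/230 = 2.65 A.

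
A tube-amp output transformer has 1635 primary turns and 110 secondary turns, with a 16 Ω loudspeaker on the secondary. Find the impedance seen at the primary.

Z_p ≈ 3530 Ω

Z_p = (N_p/N_s)² × Z_s = (1635/110)² × 16 = 3530 Ω.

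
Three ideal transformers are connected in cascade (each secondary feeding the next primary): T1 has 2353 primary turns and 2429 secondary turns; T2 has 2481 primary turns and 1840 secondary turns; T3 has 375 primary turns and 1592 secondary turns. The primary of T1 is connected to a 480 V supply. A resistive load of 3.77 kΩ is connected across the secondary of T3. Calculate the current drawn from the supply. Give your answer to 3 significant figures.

After T1: V = 480.00 × 2429/2353 = 495.50 V.
After T2: V = 495.50 × 1840/2481 = 367.48 V.
After T3: V = 367.48 × 1592/375 = 1560.1 V.
I_load = 1560.1/3770 = 0.41382 A, so P_out = 1560.1 × 0.41382 = 645.59 W.
All ideal ⇒ P_in = P_out, so I_supply = 645.59/480 = 1.34 A.

I_supply ≈ 1.34 A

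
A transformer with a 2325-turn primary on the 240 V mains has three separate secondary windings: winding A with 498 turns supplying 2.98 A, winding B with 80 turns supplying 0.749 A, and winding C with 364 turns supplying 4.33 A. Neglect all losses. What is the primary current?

I_p ≈ 1.34 A

V_A = 240 × 498/2325 = 51.406 V; V_B = 240 × 80/2325 = 8.2581 V; V_C = 240 × 364/2325 = 37.574 V.
P_out = V_A I_A + V_B I_B + V_C I_C = 51.406×2.98 + 8.2581×0.749 + 37.574×4.33 = 153.19 + 6.1853 + 162.70 = 322.07 W.
Ideal ⇒ P_in = P_out, so I_p = P_out/V_p = 322.07/240 = 1.34 A.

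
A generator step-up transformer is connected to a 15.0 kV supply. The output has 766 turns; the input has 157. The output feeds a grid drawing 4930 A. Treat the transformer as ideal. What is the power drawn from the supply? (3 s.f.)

I_in = I_out × N_out/N_in = 4930 × 766/157 = 24053 A.
P = V_in I_in = 15000 × 24053 = 3.61×10^8 W.

P ≈ 3.61×10^8 W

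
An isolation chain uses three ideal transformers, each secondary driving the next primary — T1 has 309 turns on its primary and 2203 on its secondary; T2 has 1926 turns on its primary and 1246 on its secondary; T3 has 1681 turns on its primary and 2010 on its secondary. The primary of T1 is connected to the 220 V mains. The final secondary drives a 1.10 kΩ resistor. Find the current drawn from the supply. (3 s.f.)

I_supply ≈ 6.08 A

After T1: V = 220.00 × 2203/309 = 1568.5 V.
After T2: V = 1568.5 × 1246/1926 = 1014.7 V.
After T3: V = 1014.7 × 2010/1681 = 1213.3 V.
I_load = 1213.3/1100 = 1.1030 A, so P_out = 1213.3 × 1.1030 = 1338.3 W.
All ideal ⇒ P_in = P_out, so I_supply = 1338.3/220 = 6.08 A.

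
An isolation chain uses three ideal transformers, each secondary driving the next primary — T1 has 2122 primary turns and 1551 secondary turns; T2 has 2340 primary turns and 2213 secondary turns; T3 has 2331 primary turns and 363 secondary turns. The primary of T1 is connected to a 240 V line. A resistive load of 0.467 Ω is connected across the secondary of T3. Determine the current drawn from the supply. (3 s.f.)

After T1: V = 240.00 × 1551/2122 = 175.42 V.
After T2: V = 175.42 × 2213/2340 = 165.90 V.
After T3: V = 165.90 × 363/2331 = 25.835 V.
I_load = 25.835/0.467 = 55.321 A, so P_out = 25.835 × 55.321 = 1429.2 W.
All ideal ⇒ P_in = P_out, so I_supply = 1429.2/240 = 5.96 A.

I_supply ≈ 5.96 A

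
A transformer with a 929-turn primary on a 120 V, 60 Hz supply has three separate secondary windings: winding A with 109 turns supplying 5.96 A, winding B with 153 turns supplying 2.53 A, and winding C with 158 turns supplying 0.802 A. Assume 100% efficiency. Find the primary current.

I_p ≈ 1.25 A

V_A = 120 × 109/929 = 14.080 V; V_B = 120 × 153/929 = 19.763 V; V_C = 120 × 158/929 = 20.409 V.
P_out = V_A I_A + V_B I_B + V_C I_C = 14.080×5.96 + 19.763×2.53 + 20.409×0.802 = 83.915 + 50.001 + 16.368 = 150.28 W.
Ideal ⇒ P_in = P_out, so I_p = P_out/V_p = 150.28/120 = 1.25 A.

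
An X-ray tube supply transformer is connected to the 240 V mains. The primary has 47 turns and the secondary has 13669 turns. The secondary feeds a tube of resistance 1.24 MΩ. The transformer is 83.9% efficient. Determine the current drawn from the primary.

V_s = 240 × 13669/47 = 69799 V.
I_s = V_s/R = 69799/(1.24×10^6) = 0.056290 A.
P_out = V_s I_s = 69799 × 0.056290 = 3929.0 W.
P_in = P_out/η = 3929.0/0.839 = 4682.9 W.
I_p = P_in/V_p = 4682.9/240 = 19.5 A.

I_p ≈ 19.5 A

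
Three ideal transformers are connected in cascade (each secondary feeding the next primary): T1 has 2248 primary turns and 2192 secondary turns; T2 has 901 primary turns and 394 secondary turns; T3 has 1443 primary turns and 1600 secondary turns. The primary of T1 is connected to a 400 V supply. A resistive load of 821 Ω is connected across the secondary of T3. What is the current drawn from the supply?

I_supply ≈ 0.109 A

After T1: V = 400.00 × 2192/2248 = 390.04 V.
After T2: V = 390.04 × 394/901 = 170.56 V.
After T3: V = 170.56 × 1600/1443 = 189.12 V.
I_load = 189.12/821 = 0.23035 A, so P_out = 189.12 × 0.23035 = 43.563 W.
All ideal ⇒ P_in = P_out, so I_supply = 43.563/400 = 0.109 A.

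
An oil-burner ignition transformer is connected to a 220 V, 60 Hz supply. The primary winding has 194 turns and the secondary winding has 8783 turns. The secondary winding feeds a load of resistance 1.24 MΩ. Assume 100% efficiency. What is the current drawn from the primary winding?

V_s = V_p × N_s/N_p = 220 × 8783/194 = 9960.1 V.
I_s = V_s/R = 9960.1/(1.24×10^6) = 0.0080323 A.
For an ideal transformer I_p N_p = I_s N_s, so I_p = 0.0080323 × 8783/194 = 0.364 A.

I_p ≈ 0.364 A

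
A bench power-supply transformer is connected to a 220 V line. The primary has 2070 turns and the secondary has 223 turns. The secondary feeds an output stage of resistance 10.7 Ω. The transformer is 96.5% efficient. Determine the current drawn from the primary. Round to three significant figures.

I_p ≈ 0.247 A

V_s = 220 × 223/2070 = 23.700 V.
I_s = V_s/R = 23.700/10.7 = 2.2150 A.
P_out = V_s I_s = 23.700 × 2.2150 = 52.497 W.
P_in = P_out/η = 52.497/0.965 = 54.401 W.
I_p = P_in/V_p = 54.401/220 = 0.247 A.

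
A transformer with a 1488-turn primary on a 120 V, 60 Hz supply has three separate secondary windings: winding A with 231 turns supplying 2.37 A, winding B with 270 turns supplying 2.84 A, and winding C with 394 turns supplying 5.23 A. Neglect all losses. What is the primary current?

I_p ≈ 2.27 A

V_A = 120 × 231/1488 = 18.629 V; V_B = 120 × 270/1488 = 21.774 V; V_C = 120 × 394/1488 = 31.774 V.
P_out = V_A I_A + V_B I_B + V_C I_C = 18.629×2.37 + 21.774×2.84 + 31.774×5.23 = 44.151 + 61.839 + 166.18 = 272.17 W.
Ideal ⇒ P_in = P_out, so I_p = P_out/V_p = 272.17/120 = 2.27 A.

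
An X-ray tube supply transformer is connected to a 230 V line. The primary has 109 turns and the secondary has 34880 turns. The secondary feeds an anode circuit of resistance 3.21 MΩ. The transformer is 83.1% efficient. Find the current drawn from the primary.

I_p ≈ 8.83 A

V_s = 230 × 34880/109 = 73600 V.
I_s = V_s/R = 73600/(3.21×10^6) = 0.022928 A.
P_out = V_s I_s = 73600 × 0.022928 = 1687.5 W.
P_in = P_out/η = 1687.5/0.831 = 2030.7 W.
I_p = P_in/V_p = 2030.7/230 = 8.83 A.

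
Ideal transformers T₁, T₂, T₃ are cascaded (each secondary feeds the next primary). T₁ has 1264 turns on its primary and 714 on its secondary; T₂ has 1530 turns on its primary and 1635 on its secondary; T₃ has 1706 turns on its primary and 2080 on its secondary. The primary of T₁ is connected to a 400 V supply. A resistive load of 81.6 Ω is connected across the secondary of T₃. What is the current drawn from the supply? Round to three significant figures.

After T₁: V = 400.00 × 714/1264 = 225.95 V.
After T₂: V = 225.95 × 1635/1530 = 241.46 V.
After T₃: V = 241.46 × 2080/1706 = 294.39 V.
I_load = 294.39/81.6 = 3.6077 A, so P_out = 294.39 × 3.6077 = 1062.1 W.
All ideal ⇒ P_in = P_out, so I_supply = 1062.1/400 = 2.66 A.

I_supply ≈ 2.66 A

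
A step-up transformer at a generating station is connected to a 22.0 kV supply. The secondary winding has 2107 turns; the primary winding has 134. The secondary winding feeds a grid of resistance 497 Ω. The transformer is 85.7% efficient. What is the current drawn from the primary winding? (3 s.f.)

V_s = 22000 × 2107/134 = 345930 V.
I_s = V_s/R = 345930/497 = 696.03 A.
P_out = V_s I_s = 345930 × 696.03 = 2.4077×10^8 W.
P_in = P_out/η = 2.4077×10^8/0.857 = 2.8095×10^8 W.
I_p = P_in/V_p = 2.8095×10^8/22000 = 12800 A.

I_p ≈ 12800 A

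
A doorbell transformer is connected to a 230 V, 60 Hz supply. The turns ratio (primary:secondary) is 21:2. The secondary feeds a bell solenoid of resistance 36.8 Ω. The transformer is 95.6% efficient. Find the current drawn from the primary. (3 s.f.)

V_s = 230 × 2/21 = 21.905 V.
I_s = V_s/R = 21.905/36.8 = 0.59524 A.
P_out = V_s I_s = 21.905 × 0.59524 = 13.039 W.
P_in = P_out/η = 13.039/0.956 = 13.639 W.
I_p = P_in/V_p = 13.639/230 = 0.0593 A.

I_p ≈ 0.0593 A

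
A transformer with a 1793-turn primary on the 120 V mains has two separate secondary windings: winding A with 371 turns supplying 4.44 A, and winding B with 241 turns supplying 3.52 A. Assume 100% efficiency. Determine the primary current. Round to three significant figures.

I_p ≈ 1.39 A

V_A = 120 × 371/1793 = 24.830 V; V_B = 120 × 241/1793 = 16.129 V.
P_out = V_A I_A + V_B I_B = 24.830×4.44 + 16.129×3.52 = 110.24 + 56.775 = 167.02 W.
Ideal ⇒ P_in = P_out, so I_p = P_out/V_p = 167.02/120 = 1.39 A.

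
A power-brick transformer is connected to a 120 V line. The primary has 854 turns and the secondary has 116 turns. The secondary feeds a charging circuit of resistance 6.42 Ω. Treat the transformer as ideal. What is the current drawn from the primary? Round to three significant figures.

I_p ≈ 0.345 A

V_s = V_p × N_s/N_p = 120 × 116/854 = 16.300 V.
I_s = V_s/R = 16.300/6.42 = 2.5389 A.
For an ideal transformer I_p N_p = I_s N_s, so I_p = 2.5389 × 116/854 = 0.345 A.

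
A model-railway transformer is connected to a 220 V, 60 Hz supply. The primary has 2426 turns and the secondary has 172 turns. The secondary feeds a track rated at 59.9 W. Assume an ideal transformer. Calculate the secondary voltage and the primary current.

V_s ≈ 15.6 V, I_p ≈ 0.272 A

V_s = V_p × N_s/N_p = 220 × 172/2426 = 15.598 V.
I_s = P/V_s = 59.9/15.598 = 3.8403 A.
I_p = I_s × N_s/N_p = 3.8403 × 172/2426 = 0.272 A.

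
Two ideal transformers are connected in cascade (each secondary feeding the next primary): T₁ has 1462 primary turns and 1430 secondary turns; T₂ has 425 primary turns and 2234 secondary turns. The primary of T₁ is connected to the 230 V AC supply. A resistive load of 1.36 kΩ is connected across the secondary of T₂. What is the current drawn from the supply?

After T₁: V = 230.00 × 1430/1462 = 224.97 V.
After T₂: V = 224.97 × 2234/425 = 1182.5 V.
I_load = 1182.5/1360 = 0.86950 A, so P_out = 1182.5 × 0.86950 = 1028.2 W.
All ideal ⇒ P_in = P_out, so I_supply = 1028.2/230 = 4.47 A.

I_supply ≈ 4.47 A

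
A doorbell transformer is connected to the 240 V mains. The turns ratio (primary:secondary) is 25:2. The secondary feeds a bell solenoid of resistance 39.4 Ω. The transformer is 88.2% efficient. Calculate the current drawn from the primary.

V_s = 240 × 2/25 = 19.200 V.
I_s = V_s/R = 19.200/39.4 = 0.48731 A.
P_out = V_s I_s = 19.200 × 0.48731 = 9.3563 W.
P_in = P_out/η = 9.3563/0.882 = 10.608 W.
I_p = P_in/V_p = 10.608/240 = 0.0442 A.

I_p ≈ 0.0442 A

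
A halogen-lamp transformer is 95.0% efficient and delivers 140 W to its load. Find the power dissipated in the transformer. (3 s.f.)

P_in = P_out/η = 140/0.950 = 147.368 W.
P_loss = P_in − P_out = 147.368 − 140 = 7.37 W.

P_loss ≈ 7.37 W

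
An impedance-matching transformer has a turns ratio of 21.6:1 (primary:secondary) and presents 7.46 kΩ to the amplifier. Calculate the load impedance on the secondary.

Z_s = Z_p/(N_p/N_s)² = 7460/21.6² = 16.0 Ω.

Z_s ≈ 16.0 Ω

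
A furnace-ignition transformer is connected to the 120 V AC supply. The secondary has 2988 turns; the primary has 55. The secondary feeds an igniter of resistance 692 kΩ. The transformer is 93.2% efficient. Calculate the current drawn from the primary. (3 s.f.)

I_p ≈ 0.549 A

V_s = 120 × 2988/55 = 6519.3 V.
I_s = V_s/R = 6519.3/692000 = 0.0094209 A.
P_out = V_s I_s = 6519.3 × 0.0094209 = 61.418 W.
P_in = P_out/η = 61.418/0.932 = 65.899 W.
I_p = P_in/V_p = 65.899/120 = 0.549 A.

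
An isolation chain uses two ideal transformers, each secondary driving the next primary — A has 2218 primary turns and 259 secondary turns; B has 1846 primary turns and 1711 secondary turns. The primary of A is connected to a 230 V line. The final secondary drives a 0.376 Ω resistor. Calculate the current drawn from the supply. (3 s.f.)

I_supply ≈ 7.17 A

After A: V = 230.00 × 259/2218 = 26.858 V.
After B: V = 26.858 × 1711/1846 = 24.893 V.
I_load = 24.893/0.376 = 66.206 A, so P_out = 24.893 × 66.206 = 1648.1 W.
All ideal ⇒ P_in = P_out, so I_supply = 1648.1/230 = 7.17 A.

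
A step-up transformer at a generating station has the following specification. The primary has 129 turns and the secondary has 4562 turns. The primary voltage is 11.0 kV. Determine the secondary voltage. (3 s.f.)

V_s ≈ 389000 V

V_s/V_p = N_s/N_p, so V_s = 11000 × 4562/129 = 389000 V.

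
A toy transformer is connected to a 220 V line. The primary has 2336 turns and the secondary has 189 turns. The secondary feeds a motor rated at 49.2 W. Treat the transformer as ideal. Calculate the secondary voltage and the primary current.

V_s = V_p × N_s/N_p = 220 × 189/2336 = 17.800 V.
I_s = P/V_s = 49.2/17.800 = 2.7641 A.
I_p = I_s × N_s/N_p = 2.7641 × 189/2336 = 0.224 A.

V_s ≈ 17.8 V, I_p ≈ 0.224 A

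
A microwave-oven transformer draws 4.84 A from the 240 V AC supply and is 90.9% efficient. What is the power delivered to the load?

P_out ≈ 1060 W

P_in = V_p I_p = 240 × 4.84 = 1161.6 W.
P_out = η P_in = 0.909 × 1161.6 = 1060 W.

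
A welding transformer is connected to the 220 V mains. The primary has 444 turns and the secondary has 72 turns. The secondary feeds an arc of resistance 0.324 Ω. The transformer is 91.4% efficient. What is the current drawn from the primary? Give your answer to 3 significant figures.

V_s = 220 × 72/444 = 35.676 V.
I_s = V_s/R = 35.676/0.324 = 110.11 A.
P_out = V_s I_s = 35.676 × 110.11 = 3928.3 W.
P_in = P_out/η = 3928.3/0.914 = 4297.9 W.
I_p = P_in/V_p = 4297.9/220 = 19.5 A.

I_p ≈ 19.5 A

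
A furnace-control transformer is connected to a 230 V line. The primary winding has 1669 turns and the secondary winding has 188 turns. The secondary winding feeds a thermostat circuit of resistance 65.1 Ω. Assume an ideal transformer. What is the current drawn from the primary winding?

V_s = V_p × N_s/N_p = 230 × 188/1669 = 25.908 V.
I_s = V_s/R = 25.908/65.1 = 0.39797 A.
For an ideal transformer I_p N_p = I_s N_s, so I_p = 0.39797 × 188/1669 = 0.0448 A.

I_p ≈ 0.0448 A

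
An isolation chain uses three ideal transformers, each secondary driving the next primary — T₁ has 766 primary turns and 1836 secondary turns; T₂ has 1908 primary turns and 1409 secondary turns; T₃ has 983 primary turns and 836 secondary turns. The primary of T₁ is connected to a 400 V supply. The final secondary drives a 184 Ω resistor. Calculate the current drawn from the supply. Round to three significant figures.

I_supply ≈ 4.93 A

After T₁: V = 400.00 × 1836/766 = 958.75 V.
After T₂: V = 958.75 × 1409/1908 = 708.01 V.
After T₃: V = 708.01 × 836/983 = 602.13 V.
I_load = 602.13/184 = 3.2724 A, so P_out = 602.13 × 3.2724 = 1970.4 W.
All ideal ⇒ P_in = P_out, so I_supply = 1970.4/400 = 4.93 A.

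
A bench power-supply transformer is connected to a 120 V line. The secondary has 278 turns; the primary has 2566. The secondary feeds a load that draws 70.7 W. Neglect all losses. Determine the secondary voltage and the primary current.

V_s ≈ 13.0 V, I_p ≈ 0.589 A

V_s = V_p × N_s/N_p = 120 × 278/2566 = 13.001 V.
I_s = P/V_s = 70.7/13.001 = 5.4381 A.
I_p = I_s × N_s/N_p = 5.4381 × 278/2566 = 0.589 A.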